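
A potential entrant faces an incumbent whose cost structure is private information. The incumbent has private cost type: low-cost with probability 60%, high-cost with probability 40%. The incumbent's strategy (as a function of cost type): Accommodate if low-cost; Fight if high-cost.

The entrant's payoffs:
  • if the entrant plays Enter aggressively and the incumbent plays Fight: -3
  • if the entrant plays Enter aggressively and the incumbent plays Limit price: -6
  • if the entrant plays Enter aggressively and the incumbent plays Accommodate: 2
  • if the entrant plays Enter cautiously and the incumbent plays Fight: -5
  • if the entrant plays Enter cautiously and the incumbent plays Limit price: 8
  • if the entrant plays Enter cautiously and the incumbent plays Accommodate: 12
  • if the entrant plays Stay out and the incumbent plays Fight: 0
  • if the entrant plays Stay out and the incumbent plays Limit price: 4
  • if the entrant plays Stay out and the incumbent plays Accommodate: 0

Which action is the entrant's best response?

Enter cautiously

Compute the entrant's expected payoff for each action, taking the expectation over the incumbent's type.
E[Enter aggressively] = 0.6·(2) + 0.4·(-3) = 0
E[Enter cautiously] = 0.6·(12) + 0.4·(-5) = 5.2
E[Stay out] = 0.6·(0) + 0.4·(0) = 0
Best response: Enter cautiously (5.2 is the largest).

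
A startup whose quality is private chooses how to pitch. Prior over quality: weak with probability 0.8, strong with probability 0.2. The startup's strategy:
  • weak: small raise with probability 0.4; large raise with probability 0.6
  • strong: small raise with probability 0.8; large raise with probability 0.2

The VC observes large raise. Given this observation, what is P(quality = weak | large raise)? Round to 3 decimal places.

0.923

Apply Bayes' rule using the sender's strategy as the likelihood.
P(large raise) = 0.8·0.6 + 0.2·0.2 = 0.52
P(weak | large raise) = (0.8·0.6) / 0.52 = 0.48 / 0.52 = 0.923077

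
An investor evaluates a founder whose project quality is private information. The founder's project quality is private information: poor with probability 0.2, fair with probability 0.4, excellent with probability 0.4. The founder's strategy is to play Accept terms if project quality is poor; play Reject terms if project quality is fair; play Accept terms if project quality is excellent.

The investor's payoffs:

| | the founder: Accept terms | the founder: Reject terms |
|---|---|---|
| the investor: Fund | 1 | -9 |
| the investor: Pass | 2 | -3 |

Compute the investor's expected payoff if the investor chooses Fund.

Take the expectation over the founder's project quality, weighting each type's action by its prior probability.
E[Fund] = 0.2·1 + 0.4·(-9) + 0.4·1 = 0.2 + (-3.6) + 0.4 = -3

-3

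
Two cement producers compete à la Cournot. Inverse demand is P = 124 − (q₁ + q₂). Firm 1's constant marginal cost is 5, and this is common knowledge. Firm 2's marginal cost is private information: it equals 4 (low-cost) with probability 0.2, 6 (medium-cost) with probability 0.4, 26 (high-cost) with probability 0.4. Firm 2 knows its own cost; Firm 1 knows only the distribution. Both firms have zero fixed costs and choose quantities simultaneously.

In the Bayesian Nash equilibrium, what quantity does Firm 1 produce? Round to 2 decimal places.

Type-c best response for Firm 2: q₂(c) = (124 − c)/2 − q₁/2.
Firm 1 maximizes expected profit; its first-order condition is 124 − 2q₁ − E[q₂] − 5 = 0.
Substituting E[q₂] and solving: E[c₂] = 13.6, so q₁ = (124 − 2·5 + 13.6)/3 = 42.5333.

42.53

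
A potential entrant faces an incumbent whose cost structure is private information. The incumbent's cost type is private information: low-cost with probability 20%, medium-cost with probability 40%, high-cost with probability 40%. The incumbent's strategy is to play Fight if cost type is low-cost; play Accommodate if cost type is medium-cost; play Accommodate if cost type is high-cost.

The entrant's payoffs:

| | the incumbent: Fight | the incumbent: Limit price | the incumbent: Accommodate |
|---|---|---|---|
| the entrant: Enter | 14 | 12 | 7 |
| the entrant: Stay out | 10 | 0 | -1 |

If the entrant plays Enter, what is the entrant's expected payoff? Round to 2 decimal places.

8.40

E[Enter] = 0.2·14 + 0.4·7 + 0.4·7 = 2.8 + 2.8 + 2.8 = 8.4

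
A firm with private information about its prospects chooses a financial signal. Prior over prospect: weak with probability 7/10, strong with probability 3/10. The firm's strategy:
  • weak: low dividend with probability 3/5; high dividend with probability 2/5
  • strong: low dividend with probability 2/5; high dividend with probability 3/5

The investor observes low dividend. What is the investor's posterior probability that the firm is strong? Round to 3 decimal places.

0.222

P(low dividend) = (7/10)·(3/5) + (3/10)·(2/5) = 27/50
P(strong | low dividend) = ((3/10)·(2/5)) / (27/50) = (3/25) / (27/50) = 2/9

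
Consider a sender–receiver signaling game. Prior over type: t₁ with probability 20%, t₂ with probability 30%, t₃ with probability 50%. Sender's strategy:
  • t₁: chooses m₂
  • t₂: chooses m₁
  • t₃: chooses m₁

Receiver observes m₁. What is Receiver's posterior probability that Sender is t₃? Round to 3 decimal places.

0.625

P(m₁) = 0.2·0 + 0.3·1 + 0.5·1 = 0.8
P(t₃ | m₁) = (0.5·1) / 0.8 = 0.5 / 0.8 = 0.625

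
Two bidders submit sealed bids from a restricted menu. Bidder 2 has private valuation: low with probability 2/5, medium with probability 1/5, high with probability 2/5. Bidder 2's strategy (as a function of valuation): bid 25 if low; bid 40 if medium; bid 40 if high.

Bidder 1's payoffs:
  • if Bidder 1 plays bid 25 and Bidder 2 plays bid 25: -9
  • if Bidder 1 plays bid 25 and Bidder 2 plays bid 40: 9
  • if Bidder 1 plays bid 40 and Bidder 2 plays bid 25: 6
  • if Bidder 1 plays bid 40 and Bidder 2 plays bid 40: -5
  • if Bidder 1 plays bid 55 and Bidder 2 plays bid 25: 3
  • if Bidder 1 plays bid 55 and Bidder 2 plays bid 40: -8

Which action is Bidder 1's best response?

E[bid 25] = 2/5·(-9) + 1/5·(9) + 2/5·(9) = 9/5
E[bid 40] = 2/5·(6) + 1/5·(-5) + 2/5·(-5) = -3/5
E[bid 55] = 2/5·(3) + 1/5·(-8) + 2/5·(-8) = -18/5
Best response: bid 25 (9/5 is the largest).

bid 25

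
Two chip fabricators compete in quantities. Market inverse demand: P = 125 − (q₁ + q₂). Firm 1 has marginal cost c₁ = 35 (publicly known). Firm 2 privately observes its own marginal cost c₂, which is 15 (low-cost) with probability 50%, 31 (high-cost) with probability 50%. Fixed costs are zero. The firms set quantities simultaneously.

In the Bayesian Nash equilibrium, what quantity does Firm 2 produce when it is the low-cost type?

Type-c best response for Firm 2: q₂(c) = (125 − c)/2 − q₁/2.
Firm 1 maximizes expected profit; its first-order condition is 125 − 2q₁ − E[q₂] − 35 = 0.
Substituting E[q₂] and solving: E[c₂] = 23, so q₁ = (125 − 2·35 + 23)/3 = 26.
q₂(low-cost) = (125 − 15 − 26)/2 = 42.

42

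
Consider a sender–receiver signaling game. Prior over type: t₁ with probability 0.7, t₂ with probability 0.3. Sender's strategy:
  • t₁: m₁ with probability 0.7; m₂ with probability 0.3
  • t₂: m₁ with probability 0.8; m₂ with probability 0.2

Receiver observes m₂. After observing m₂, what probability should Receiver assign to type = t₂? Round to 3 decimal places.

P(m₂) = 0.7·0.3 + 0.3·0.2 = 0.27
P(t₂ | m₂) = (0.3·0.2) / 0.27 = 0.06 / 0.27 = 0.222222

0.222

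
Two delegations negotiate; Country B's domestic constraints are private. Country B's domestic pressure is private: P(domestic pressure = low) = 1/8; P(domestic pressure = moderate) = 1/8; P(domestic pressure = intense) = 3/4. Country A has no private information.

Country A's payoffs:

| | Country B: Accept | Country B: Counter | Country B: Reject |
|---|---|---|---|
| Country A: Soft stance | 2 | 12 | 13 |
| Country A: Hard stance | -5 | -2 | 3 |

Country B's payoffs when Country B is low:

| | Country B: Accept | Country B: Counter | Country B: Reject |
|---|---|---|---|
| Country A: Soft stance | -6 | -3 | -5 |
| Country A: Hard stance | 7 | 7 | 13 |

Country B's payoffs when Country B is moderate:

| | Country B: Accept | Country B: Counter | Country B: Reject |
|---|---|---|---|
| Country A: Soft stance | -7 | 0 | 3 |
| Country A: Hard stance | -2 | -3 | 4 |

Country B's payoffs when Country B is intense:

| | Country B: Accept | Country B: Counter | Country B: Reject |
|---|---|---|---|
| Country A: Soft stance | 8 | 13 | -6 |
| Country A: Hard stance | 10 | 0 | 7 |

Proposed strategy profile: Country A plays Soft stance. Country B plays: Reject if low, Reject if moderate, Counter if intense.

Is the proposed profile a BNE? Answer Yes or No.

A profile is a BNE iff every type of every player is best-responding given beliefs about the other side.
Country A plays Soft stance: E[Soft stance] = 1/8·(13) + 1/8·(13) + 3/4·(12) = 49/4; E[Hard stance] = -3/4. Best-responding. ✓
Country B (domestic pressure low), facing Soft stance: Accept gives -6, Counter gives -3, Reject gives -5. Proposed Reject is not best — profitable deviation exists. ✗
Country B (domestic pressure moderate), facing Soft stance: Accept gives -7, Counter gives 0, Reject gives 3. Proposed Reject is best. ✓
Country B (domestic pressure intense), facing Soft stance: Accept gives 8, Counter gives 13, Reject gives -6. Proposed Counter is best. ✓

No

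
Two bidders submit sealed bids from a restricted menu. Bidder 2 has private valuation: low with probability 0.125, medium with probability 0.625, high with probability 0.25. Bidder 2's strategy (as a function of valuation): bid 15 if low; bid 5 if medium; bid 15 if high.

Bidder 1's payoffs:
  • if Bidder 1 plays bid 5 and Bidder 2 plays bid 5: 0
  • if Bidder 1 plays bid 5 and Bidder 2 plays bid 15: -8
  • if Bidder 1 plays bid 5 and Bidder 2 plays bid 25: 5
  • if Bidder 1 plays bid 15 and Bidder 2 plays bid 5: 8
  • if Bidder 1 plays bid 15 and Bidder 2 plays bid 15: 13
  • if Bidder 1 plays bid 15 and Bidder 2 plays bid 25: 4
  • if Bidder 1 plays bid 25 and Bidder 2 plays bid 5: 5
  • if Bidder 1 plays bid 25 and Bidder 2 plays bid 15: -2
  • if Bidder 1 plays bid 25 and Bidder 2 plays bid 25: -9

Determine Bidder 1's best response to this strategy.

bid 15

E[bid 5] = 0.125·(-8) + 0.625·(0) + 0.25·(-8) = -3
E[bid 15] = 0.125·(13) + 0.625·(8) + 0.25·(13) = 9.875
E[bid 25] = 0.125·(-2) + 0.625·(5) + 0.25·(-2) = 2.375
Best response: bid 15 (9.875 is the largest).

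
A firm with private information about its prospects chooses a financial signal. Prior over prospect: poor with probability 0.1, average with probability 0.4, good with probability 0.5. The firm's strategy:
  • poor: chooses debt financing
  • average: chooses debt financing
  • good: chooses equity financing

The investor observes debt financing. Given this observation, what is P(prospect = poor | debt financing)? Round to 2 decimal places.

0.20

P(debt financing) = 0.1·1 + 0.4·1 + 0.5·0 = 0.5
P(poor | debt financing) = (0.1·1) / 0.5 = 0.1 / 0.5 = 0.2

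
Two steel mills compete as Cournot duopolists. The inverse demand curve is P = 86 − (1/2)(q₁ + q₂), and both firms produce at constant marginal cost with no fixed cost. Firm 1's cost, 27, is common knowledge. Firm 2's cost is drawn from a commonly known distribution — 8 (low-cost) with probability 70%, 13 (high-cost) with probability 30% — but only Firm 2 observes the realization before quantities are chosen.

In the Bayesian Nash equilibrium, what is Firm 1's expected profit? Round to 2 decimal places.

Each type of Firm 2 best-responds to q₁; Firm 1 best-responds to the expected q₂ over Firm 2's types.
Firm 2 with cost c maximizes (86 − (1/2)(q₁+q₂) − c)·q₂, giving q₂(c) = (86 − c − (1/2)q₁).
E[c₂] = 0.7·8 + 0.3·13 = 9.5
Firm 1's FOC against E[q₂] yields q₁ = (86 − 2·27 + E[c₂])/(3/2) = (86 − 54 + 9.5)/(3/2) = 27.6667.
E[P] = 86 − (1/2)·(q₁ + E[q₂]) = 40.8333; Firm 1's expected profit = (E[P] − 27)·q₁ = (40.8333 − 27)·27.6667 = 382.722.

382.72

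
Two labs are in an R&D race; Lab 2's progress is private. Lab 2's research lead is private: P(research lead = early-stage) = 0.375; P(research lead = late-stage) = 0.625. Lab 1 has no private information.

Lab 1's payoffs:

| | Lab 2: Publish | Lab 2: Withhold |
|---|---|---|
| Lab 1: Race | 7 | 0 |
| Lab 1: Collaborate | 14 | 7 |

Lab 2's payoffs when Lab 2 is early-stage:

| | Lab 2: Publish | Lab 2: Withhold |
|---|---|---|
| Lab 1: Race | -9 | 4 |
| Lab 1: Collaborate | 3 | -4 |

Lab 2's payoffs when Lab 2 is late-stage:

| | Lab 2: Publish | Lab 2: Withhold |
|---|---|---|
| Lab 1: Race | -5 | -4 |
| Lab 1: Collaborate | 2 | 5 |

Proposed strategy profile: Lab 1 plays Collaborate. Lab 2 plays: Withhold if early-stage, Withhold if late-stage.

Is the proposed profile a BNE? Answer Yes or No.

A profile is a BNE iff every type of every player is best-responding given beliefs about the other side.
Lab 1 plays Collaborate: E[Collaborate] = 0.375·(7) + 0.625·(7) = 7; E[Race] = 0. Best-responding. ✓
Lab 2 (research lead early-stage), facing Collaborate: Publish gives 3, Withhold gives -4. Proposed Withhold is not best — profitable deviation exists. ✗
Lab 2 (research lead late-stage), facing Collaborate: Publish gives 2, Withhold gives 5. Proposed Withhold is best. ✓

No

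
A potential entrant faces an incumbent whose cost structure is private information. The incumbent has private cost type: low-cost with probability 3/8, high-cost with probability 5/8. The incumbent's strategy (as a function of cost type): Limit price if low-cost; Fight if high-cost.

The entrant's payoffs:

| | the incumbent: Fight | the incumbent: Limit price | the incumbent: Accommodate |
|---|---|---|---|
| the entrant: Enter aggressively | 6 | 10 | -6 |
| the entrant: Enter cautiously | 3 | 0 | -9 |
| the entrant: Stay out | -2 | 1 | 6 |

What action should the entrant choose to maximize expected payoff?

E[Enter aggressively] = 3/8·(10) + 5/8·(6) = 15/2
E[Enter cautiously] = 3/8·(0) + 5/8·(3) = 15/8
E[Stay out] = 3/8·(1) + 5/8·(-2) = -7/8
Best response: Enter aggressively (15/2 is the largest).

Enter aggressively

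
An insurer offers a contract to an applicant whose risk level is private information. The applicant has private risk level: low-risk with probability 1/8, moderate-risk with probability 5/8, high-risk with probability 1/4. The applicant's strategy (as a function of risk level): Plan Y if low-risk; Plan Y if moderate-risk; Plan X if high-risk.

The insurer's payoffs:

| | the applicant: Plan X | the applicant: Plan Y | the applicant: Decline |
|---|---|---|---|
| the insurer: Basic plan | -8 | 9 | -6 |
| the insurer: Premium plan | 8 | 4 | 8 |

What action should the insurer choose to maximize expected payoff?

E[Basic plan] = 1/8·(9) + 5/8·(9) + 1/4·(-8) = 19/4
E[Premium plan] = 1/8·(4) + 5/8·(4) + 1/4·(8) = 5
Best response: Premium plan (5 is the largest).

Premium plan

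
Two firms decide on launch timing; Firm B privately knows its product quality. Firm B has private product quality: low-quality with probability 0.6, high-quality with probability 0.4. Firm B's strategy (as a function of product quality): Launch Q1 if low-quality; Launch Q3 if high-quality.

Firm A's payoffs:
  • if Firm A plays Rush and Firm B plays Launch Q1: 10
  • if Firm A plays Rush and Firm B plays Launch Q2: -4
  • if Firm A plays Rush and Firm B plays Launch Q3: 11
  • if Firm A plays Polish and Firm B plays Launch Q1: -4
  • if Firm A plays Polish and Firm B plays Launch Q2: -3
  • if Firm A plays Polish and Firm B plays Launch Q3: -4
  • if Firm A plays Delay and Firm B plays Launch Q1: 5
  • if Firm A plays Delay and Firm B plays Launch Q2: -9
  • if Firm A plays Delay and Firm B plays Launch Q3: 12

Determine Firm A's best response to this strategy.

Rush

E[Rush] = 0.6·(10) + 0.4·(11) = 10.4
E[Polish] = 0.6·(-4) + 0.4·(-4) = -4
E[Delay] = 0.6·(5) + 0.4·(12) = 7.8
Best response: Rush (10.4 is the largest).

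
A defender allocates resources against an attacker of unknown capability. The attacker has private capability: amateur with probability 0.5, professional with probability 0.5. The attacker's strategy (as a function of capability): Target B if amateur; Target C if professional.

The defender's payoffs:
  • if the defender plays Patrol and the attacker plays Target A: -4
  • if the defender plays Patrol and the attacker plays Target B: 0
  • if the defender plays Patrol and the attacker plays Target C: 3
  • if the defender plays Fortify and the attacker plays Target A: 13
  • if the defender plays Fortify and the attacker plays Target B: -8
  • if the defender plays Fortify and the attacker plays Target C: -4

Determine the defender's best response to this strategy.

E[Patrol] = 0.5·(0) + 0.5·(3) = 1.5
E[Fortify] = 0.5·(-8) + 0.5·(-4) = -6
Best response: Patrol (1.5 is the largest).

Patrol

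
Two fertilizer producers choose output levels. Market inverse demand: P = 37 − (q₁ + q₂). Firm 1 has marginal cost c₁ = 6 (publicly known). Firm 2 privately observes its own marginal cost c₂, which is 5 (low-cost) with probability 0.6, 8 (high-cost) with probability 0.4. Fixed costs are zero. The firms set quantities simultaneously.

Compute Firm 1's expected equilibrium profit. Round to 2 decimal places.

108.16

Firm 2 with cost c maximizes (37 − (q₁+q₂) − c)·q₂, giving q₂(c) = (37 − c − q₁)/2.
E[c₂] = 0.6·5 + 0.4·8 = 6.2
Firm 1's FOC against E[q₂] yields q₁ = (37 − 2·6 + E[c₂])/3 = (37 − 12 + 6.2)/3 = 10.4.
E[P] = 37 − (q₁ + E[q₂]) = 16.4; Firm 1's expected profit = (E[P] − 6)·q₁ = (16.4 − 6)·10.4 = 108.16.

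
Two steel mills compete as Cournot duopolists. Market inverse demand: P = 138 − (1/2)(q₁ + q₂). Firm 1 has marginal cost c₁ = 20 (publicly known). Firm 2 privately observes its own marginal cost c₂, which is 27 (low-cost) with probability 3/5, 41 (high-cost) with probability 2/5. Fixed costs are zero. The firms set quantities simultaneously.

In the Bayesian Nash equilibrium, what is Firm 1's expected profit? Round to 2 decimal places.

Type-c best response for Firm 2: q₂(c) = (138 − c) − q₁/2.
Firm 1 maximizes expected profit; its first-order condition is 138 − q₁ − (1/2)E[q₂] − 20 = 0.
Substituting E[q₂] and solving: E[c₂] = 32.6, so q₁ = (138 − 2·20 + 32.6)/(3/2) = 87.0667.
E[P] = 138 − (1/2)·(q₁ + E[q₂]) = 63.5333; Firm 1's expected profit = (E[P] − 20)·q₁ = (63.5333 − 20)·87.0667 = 3790.3.

3790.30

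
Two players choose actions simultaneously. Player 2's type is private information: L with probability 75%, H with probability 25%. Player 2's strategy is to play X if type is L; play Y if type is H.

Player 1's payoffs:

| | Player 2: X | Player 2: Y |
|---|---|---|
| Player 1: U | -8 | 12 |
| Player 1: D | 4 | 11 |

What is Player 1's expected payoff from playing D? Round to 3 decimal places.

5.750

E[D] = 0.75·4 + 0.25·11 = 3 + 2.75 = 5.75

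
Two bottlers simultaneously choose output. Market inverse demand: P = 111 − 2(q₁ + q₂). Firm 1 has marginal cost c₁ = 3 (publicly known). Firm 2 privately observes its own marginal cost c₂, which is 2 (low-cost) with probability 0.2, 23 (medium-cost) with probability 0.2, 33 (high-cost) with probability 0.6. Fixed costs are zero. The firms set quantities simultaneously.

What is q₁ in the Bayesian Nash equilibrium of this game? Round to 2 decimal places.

Firm 2 with cost c maximizes (111 − 2(q₁+q₂) − c)·q₂, giving q₂(c) = (111 − c − 2q₁)/4.
E[c₂] = 0.2·2 + 0.2·23 + 0.6·33 = 24.8
Firm 1's FOC against E[q₂] yields q₁ = (111 − 2·3 + E[c₂])/6 = (111 − 6 + 24.8)/6 = 21.6333.

21.63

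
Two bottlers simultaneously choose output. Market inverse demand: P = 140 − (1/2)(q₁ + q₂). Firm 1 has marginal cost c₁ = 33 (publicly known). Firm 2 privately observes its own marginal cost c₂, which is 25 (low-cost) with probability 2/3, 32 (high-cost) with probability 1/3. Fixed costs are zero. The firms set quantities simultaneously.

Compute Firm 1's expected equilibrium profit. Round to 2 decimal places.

Type-c best response for Firm 2: q₂(c) = (140 − c) − q₁/2.
Firm 1 maximizes expected profit; its first-order condition is 140 − q₁ − (1/2)E[q₂] − 33 = 0.
Substituting E[q₂] and solving: E[c₂] = 27.3333, so q₁ = (140 − 2·33 + 27.3333)/(3/2) = 67.5556.
E[P] = 140 − (1/2)·(q₁ + E[q₂]) = 66.7778; Firm 1's expected profit = (E[P] − 33)·q₁ = (66.7778 − 33)·67.5556 = 2281.88.

2281.88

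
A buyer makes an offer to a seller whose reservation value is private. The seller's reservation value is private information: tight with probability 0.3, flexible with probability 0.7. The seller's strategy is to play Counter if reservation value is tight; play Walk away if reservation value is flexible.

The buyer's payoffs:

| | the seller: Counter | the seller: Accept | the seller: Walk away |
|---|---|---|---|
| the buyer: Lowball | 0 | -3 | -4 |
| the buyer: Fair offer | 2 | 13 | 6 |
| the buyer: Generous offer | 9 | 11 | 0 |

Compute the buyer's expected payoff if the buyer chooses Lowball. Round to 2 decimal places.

-2.80

E[Lowball] = 0.3·0 + 0.7·(-4) = 0 + (-2.8) = -2.8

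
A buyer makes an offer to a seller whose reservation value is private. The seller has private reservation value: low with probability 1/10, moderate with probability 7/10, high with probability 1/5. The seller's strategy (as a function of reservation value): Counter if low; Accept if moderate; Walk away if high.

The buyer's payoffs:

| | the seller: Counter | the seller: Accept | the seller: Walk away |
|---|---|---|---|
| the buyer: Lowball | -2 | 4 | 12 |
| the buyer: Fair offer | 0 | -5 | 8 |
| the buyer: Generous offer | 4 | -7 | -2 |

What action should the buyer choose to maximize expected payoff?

Compute the buyer's expected payoff for each action, taking the expectation over the seller's type.
E[Lowball] = 1/10·(-2) + 7/10·(4) + 1/5·(12) = 5
E[Fair offer] = 1/10·(0) + 7/10·(-5) + 1/5·(8) = -19/10
E[Generous offer] = 1/10·(4) + 7/10·(-7) + 1/5·(-2) = -49/10
Best response: Lowball (5 is the largest).

Lowball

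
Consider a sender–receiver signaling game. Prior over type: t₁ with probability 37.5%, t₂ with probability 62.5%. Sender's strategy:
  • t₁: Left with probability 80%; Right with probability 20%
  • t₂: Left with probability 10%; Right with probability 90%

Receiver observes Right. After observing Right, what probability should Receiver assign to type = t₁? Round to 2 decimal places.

P(Right) = 0.375·0.2 + 0.625·0.9 = 0.6375
P(t₁ | Right) = (0.375·0.2) / 0.6375 = 0.075 / 0.6375 = 0.117647

0.12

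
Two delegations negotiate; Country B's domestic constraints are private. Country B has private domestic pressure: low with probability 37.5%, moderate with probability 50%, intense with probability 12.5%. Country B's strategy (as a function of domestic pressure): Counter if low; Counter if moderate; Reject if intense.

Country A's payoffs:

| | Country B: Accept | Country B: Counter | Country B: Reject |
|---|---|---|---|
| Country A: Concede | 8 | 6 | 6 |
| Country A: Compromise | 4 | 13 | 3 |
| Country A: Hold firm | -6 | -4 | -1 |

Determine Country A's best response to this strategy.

Compute Country A's expected payoff for each action, taking the expectation over Country B's type.
E[Concede] = 0.375·(6) + 0.5·(6) + 0.125·(6) = 6
E[Compromise] = 0.375·(13) + 0.5·(13) + 0.125·(3) = 11.75
E[Hold firm] = 0.375·(-4) + 0.5·(-4) + 0.125·(-1) = -3.625
Best response: Compromise (11.75 is the largest).

Compromise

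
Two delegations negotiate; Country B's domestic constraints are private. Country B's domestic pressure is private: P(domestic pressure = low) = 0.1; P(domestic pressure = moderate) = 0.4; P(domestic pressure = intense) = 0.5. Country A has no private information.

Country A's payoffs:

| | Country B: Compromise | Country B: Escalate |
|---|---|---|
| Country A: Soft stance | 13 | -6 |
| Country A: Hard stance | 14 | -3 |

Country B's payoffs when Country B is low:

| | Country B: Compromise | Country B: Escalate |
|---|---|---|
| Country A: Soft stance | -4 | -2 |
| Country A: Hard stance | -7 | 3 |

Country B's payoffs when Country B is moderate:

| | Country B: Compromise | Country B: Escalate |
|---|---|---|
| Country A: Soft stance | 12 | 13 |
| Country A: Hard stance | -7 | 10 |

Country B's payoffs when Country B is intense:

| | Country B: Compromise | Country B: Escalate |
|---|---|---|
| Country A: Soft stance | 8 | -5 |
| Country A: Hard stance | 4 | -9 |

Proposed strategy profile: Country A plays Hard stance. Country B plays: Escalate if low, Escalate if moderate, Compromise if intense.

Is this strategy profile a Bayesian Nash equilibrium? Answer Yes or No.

Yes

A profile is a BNE iff every type of every player is best-responding given beliefs about the other side.
Country A plays Hard stance: E[Hard stance] = 0.1·(-3) + 0.4·(-3) + 0.5·(14) = 5.5; E[Soft stance] = 3.5. Best-responding. ✓
Country B (domestic pressure low), facing Hard stance: Compromise gives -7, Escalate gives 3. Proposed Escalate is best. ✓
Country B (domestic pressure moderate), facing Hard stance: Compromise gives -7, Escalate gives 10. Proposed Escalate is best. ✓
Country B (domestic pressure intense), facing Hard stance: Compromise gives 4, Escalate gives -9. Proposed Compromise is best. ✓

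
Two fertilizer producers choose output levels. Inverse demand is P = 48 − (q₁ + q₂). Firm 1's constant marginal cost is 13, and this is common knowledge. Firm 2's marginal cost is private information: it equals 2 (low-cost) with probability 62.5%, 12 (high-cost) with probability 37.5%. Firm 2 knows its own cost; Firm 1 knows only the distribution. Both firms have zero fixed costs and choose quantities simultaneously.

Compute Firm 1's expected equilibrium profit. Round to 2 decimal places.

85.56

Type-c best response for Firm 2: q₂(c) = (48 − c)/2 − q₁/2.
Firm 1 maximizes expected profit; its first-order condition is 48 − 2q₁ − E[q₂] − 13 = 0.
Substituting E[q₂] and solving: E[c₂] = 5.75, so q₁ = (48 − 2·13 + 5.75)/3 = 9.25.
E[P] = 48 − (q₁ + E[q₂]) = 22.25; Firm 1's expected profit = (E[P] − 13)·q₁ = (22.25 − 13)·9.25 = 85.5625.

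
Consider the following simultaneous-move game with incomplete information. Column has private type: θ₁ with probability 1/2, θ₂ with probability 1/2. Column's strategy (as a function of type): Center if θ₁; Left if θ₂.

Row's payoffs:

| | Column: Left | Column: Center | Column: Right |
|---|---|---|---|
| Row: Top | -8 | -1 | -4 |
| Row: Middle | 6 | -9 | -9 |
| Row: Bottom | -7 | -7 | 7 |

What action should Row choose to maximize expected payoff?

E[Top] = 1/2·(-1) + 1/2·(-8) = -9/2
E[Middle] = 1/2·(-9) + 1/2·(6) = -3/2
E[Bottom] = 1/2·(-7) + 1/2·(-7) = -7
Best response: Middle (-3/2 is the largest).

Middle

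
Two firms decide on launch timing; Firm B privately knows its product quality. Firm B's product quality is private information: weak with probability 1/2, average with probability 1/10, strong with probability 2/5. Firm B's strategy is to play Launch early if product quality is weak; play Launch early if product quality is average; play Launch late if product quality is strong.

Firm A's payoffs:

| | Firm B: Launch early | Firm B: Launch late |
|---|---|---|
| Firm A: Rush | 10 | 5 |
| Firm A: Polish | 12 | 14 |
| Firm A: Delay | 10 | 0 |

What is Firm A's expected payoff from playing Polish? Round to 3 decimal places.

E[Polish] = 1/2·12 + 1/10·12 + 2/5·14 = 6 + 6/5 + 28/5 = 64/5

12.800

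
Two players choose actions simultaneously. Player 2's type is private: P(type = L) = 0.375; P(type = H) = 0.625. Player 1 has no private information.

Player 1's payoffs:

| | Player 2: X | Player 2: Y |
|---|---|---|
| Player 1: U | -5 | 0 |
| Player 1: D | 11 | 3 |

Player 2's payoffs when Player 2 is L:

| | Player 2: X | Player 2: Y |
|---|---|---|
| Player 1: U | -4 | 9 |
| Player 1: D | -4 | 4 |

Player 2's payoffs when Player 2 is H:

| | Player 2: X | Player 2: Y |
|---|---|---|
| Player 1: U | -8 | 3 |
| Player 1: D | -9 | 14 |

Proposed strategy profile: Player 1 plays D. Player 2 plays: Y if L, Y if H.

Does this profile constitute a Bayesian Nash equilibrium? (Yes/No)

Player 1 plays D: E[D] = 0.375·(3) + 0.625·(3) = 3; E[U] = 0. Best-responding. ✓
Player 2 (type L), facing D: X gives -4, Y gives 4. Proposed Y is best. ✓
Player 2 (type H), facing D: X gives -9, Y gives 14. Proposed Y is best. ✓

Yes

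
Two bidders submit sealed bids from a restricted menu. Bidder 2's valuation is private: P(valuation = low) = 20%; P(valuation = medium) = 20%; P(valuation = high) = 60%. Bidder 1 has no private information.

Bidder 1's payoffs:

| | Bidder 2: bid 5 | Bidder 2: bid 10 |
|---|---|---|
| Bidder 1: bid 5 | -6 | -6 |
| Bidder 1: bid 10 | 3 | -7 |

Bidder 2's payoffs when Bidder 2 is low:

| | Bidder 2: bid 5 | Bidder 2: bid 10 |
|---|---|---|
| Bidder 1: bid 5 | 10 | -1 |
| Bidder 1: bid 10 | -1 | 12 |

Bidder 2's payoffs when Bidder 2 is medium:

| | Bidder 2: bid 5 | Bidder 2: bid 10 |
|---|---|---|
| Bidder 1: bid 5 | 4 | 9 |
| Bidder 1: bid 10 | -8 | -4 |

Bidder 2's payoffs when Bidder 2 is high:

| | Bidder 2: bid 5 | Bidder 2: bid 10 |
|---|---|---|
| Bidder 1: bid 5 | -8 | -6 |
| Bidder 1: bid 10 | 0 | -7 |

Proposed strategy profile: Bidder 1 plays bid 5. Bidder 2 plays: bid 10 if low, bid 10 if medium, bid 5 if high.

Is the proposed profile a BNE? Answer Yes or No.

No

A profile is a BNE iff every type of every player is best-responding given beliefs about the other side.
Bidder 1 plays bid 5: E[bid 5] = 0.2·(-6) + 0.2·(-6) + 0.6·(-6) = -6; E[bid 10] = -1. Not best-responding. ✗
Bidder 2 (valuation low), facing bid 5: bid 5 gives 10, bid 10 gives -1. Proposed bid 10 is not best — profitable deviation exists. ✗
Bidder 2 (valuation medium), facing bid 5: bid 5 gives 4, bid 10 gives 9. Proposed bid 10 is best. ✓
Bidder 2 (valuation high), facing bid 5: bid 5 gives -8, bid 10 gives -6. Proposed bid 5 is not best — profitable deviation exists. ✗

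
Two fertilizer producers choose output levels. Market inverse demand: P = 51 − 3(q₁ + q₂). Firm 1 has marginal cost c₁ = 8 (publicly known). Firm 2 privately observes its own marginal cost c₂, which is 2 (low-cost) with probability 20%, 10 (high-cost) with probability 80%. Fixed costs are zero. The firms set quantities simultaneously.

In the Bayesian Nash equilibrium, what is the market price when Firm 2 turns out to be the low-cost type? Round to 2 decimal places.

Type-c best response for Firm 2: q₂(c) = (51 − c)/6 − q₁/2.
Firm 1 maximizes expected profit; its first-order condition is 51 − 6q₁ − 3E[q₂] − 8 = 0.
Substituting E[q₂] and solving: E[c₂] = 8.4, so q₁ = (51 − 2·8 + 8.4)/9 = 4.82222.
q₂(low-cost) = 5.75556, so P = 51 − 3·(4.82222 + 5.75556) = 19.2667.

19.27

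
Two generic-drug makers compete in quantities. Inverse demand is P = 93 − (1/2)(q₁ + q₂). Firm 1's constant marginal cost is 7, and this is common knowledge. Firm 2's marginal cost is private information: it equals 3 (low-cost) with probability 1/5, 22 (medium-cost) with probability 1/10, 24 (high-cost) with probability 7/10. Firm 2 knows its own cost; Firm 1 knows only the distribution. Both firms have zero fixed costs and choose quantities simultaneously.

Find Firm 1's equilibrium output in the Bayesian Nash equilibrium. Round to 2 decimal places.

Each type of Firm 2 best-responds to q₁; Firm 1 best-responds to the expected q₂ over Firm 2's types.
Firm 2 with cost c maximizes (93 − (1/2)(q₁+q₂) − c)·q₂, giving q₂(c) = (93 − c − (1/2)q₁).
E[c₂] = 1/5·3 + 1/10·22 + 7/10·24 = 19.6
Firm 1's FOC against E[q₂] yields q₁ = (93 − 2·7 + E[c₂])/(3/2) = (93 − 14 + 19.6)/(3/2) = 65.7333.

65.73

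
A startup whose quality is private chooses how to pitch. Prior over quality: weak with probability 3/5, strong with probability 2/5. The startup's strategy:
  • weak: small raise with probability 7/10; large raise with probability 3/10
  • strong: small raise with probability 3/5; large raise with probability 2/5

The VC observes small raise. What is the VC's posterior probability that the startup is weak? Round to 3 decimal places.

Apply Bayes' rule using the sender's strategy as the likelihood.
P(small raise) = (3/5)·(7/10) + (2/5)·(3/5) = 33/50
P(weak | small raise) = ((3/5)·(7/10)) / (33/50) = (21/50) / (33/50) = 7/11

0.636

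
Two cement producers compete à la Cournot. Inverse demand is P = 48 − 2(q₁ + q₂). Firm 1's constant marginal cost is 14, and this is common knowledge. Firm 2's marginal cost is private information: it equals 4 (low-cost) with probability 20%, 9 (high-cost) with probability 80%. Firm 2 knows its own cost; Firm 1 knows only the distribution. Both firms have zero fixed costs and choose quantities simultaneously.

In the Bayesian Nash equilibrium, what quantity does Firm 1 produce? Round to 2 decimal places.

4.67

Firm 2 with cost c maximizes (48 − 2(q₁+q₂) − c)·q₂, giving q₂(c) = (48 − c − 2q₁)/4.
E[c₂] = 0.2·4 + 0.8·9 = 8
Firm 1's FOC against E[q₂] yields q₁ = (48 − 2·14 + E[c₂])/6 = (48 − 28 + 8)/6 = 4.66667.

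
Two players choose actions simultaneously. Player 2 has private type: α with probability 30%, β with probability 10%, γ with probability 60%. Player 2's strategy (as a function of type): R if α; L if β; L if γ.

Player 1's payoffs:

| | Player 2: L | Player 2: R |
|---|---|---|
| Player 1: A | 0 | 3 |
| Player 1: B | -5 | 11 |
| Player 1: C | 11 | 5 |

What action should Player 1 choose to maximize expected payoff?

C

E[A] = 0.3·(3) + 0.1·(0) + 0.6·(0) = 0.9
E[B] = 0.3·(11) + 0.1·(-5) + 0.6·(-5) = -0.2
E[C] = 0.3·(5) + 0.1·(11) + 0.6·(11) = 9.2
Best response: C (9.2 is the largest).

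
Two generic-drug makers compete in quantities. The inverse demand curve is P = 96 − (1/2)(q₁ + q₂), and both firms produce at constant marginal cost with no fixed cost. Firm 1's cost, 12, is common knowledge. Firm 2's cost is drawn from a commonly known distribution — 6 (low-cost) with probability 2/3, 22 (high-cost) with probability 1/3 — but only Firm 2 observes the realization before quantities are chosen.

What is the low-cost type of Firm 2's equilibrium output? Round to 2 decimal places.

62.22

Each type of Firm 2 best-responds to q₁; Firm 1 best-responds to the expected q₂ over Firm 2's types.
Firm 2 with cost c maximizes (96 − (1/2)(q₁+q₂) − c)·q₂, giving q₂(c) = (96 − c − (1/2)q₁).
E[c₂] = 2/3·6 + 1/3·22 = 11.3333
Firm 1's FOC against E[q₂] yields q₁ = (96 − 2·12 + E[c₂])/(3/2) = (96 − 24 + 11.3333)/(3/2) = 55.5556.
q₂(low-cost) = (96 − 6 − (1/2)·55.5556) = 62.2222.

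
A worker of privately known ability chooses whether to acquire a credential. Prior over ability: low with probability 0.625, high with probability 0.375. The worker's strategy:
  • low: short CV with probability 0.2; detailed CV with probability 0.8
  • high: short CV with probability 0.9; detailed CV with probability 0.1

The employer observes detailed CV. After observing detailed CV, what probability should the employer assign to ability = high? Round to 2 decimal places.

0.07

P(detailed CV) = 0.625·0.8 + 0.375·0.1 = 0.5375
P(high | detailed CV) = (0.375·0.1) / 0.5375 = 0.0375 / 0.5375 = 0.0697674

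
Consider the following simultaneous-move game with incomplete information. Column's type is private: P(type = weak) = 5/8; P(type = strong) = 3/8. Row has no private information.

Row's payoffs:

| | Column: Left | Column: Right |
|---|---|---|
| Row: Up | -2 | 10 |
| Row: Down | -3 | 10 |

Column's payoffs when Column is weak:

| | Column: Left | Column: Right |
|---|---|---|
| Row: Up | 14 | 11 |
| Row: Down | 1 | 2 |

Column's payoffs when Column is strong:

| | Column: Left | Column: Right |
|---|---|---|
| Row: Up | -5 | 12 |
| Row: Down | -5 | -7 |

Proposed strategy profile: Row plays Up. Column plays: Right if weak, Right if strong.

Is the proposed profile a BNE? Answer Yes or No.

No

Row plays Up: E[Up] = 5/8·(10) + 3/8·(10) = 10; E[Down] = 10. Best-responding. ✓
Column (type weak), facing Up: Left gives 14, Right gives 11. Proposed Right is not best — profitable deviation exists. ✗
Column (type strong), facing Up: Left gives -5, Right gives 12. Proposed Right is best. ✓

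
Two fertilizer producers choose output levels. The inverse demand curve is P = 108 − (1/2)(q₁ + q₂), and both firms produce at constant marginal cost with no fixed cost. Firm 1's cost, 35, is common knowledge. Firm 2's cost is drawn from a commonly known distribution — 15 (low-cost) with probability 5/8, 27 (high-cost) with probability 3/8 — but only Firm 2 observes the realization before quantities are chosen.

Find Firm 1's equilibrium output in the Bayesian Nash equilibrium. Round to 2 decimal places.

Type-c best response for Firm 2: q₂(c) = (108 − c) − q₁/2.
Firm 1 maximizes expected profit; its first-order condition is 108 − q₁ − (1/2)E[q₂] − 35 = 0.
Substituting E[q₂] and solving: E[c₂] = 19.5, so q₁ = (108 − 2·35 + 19.5)/(3/2) = 38.3333.

38.33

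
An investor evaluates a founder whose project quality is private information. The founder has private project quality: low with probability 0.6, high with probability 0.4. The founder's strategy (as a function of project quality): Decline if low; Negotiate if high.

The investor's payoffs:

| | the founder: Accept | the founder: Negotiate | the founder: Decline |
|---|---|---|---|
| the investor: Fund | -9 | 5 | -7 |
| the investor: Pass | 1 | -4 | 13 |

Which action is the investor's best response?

E[Fund] = 0.6·(-7) + 0.4·(5) = -2.2
E[Pass] = 0.6·(13) + 0.4·(-4) = 6.2
Best response: Pass (6.2 is the largest).

Pass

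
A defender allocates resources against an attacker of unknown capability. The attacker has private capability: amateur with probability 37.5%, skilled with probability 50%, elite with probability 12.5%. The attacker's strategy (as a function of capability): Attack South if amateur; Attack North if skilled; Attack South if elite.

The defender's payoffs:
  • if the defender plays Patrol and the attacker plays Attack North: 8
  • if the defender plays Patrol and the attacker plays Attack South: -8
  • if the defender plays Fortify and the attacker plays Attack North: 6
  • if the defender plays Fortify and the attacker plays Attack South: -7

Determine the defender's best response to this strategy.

Compute the defender's expected payoff for each action, taking the expectation over the attacker's type.
E[Patrol] = 0.375·(-8) + 0.5·(8) + 0.125·(-8) = 0
E[Fortify] = 0.375·(-7) + 0.5·(6) + 0.125·(-7) = -0.5
Best response: Patrol (0 is the largest).

Patrol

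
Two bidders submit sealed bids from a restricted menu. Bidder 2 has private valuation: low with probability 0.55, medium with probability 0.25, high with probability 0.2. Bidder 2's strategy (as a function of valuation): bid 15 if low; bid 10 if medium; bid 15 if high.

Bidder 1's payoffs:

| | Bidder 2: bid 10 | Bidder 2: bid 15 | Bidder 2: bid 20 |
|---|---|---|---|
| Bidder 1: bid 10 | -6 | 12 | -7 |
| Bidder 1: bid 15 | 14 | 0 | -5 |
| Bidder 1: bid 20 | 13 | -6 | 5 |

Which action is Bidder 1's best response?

E[bid 10] = 0.55·(12) + 0.25·(-6) + 0.2·(12) = 7.5
E[bid 15] = 0.55·(0) + 0.25·(14) + 0.2·(0) = 3.5
E[bid 20] = 0.55·(-6) + 0.25·(13) + 0.2·(-6) = -1.25
Best response: bid 10 (7.5 is the largest).

bid 10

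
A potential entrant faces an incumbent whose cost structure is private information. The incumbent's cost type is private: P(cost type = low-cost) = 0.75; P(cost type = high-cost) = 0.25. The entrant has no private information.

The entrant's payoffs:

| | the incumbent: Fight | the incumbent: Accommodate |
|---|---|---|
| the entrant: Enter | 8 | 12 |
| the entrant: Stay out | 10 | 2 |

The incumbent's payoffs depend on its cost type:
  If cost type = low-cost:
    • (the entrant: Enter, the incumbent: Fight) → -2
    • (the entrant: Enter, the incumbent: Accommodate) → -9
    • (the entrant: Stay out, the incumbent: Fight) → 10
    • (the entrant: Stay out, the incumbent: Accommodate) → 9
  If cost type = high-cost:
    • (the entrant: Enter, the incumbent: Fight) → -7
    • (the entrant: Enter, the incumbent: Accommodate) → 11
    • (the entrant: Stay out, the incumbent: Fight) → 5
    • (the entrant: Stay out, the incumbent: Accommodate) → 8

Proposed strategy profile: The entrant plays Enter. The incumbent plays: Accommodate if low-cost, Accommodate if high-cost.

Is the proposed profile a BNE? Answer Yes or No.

No

The entrant plays Enter: E[Enter] = 0.75·(12) + 0.25·(12) = 12; E[Stay out] = 2. Best-responding. ✓
The incumbent (cost type low-cost), facing Enter: Fight gives -2, Accommodate gives -9. Proposed Accommodate is not best — profitable deviation exists. ✗
The incumbent (cost type high-cost), facing Enter: Fight gives -7, Accommodate gives 11. Proposed Accommodate is best. ✓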